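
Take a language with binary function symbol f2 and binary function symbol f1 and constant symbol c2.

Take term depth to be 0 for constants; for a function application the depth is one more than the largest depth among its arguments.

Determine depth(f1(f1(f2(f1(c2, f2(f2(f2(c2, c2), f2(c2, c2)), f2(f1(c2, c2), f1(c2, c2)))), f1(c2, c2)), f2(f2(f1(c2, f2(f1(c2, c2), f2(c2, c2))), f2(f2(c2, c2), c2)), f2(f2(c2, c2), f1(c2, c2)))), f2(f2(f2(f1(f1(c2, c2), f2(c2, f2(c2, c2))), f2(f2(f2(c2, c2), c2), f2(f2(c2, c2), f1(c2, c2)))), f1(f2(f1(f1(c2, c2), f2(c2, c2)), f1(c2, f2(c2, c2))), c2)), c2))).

7

depth(f2(c2, c2)) = 1 + max(0, 0) = 1
depth(f2(f2(c2, c2), f2(c2, c2))) = 1 + max(1, 1) = 2
depth(f1(c2, c2)) = 1 + max(0, 0) = 1
depth(f2(f1(c2, c2), f1(c2, c2))) = 1 + max(1, 1) = 2
depth(f2(f2(f2(c2, c2), f2(c2, c2)), f2(f1(c2, c2), f1(c2, c2)))) = 1 + max(2, 2) = 3
depth(f1(c2, f2(f2(f2(c2, c2), f2(c2, c2)), f2(f1(c2, c2), f1(c2, c2))))) = 1 + max(0, 3) = 4
depth(f2(f1(c2, f2(f2(f2(c2, c2), f2(c2, c2)), f2(f1(c2, c2), f1(c2, c2)))), f1(c2, c2))) = 1 + max(4, 1) = 5
depth(f2(f1(c2, c2), f2(c2, c2))) = 1 + max(1, 1) = 2
depth(f1(c2, f2(f1(c2, c2), f2(c2, c2)))) = 1 + max(0, 2) = 3
depth(f2(f2(c2, c2), c2)) = 1 + max(1, 0) = 2
depth(f2(f1(c2, f2(f1(c2, c2), f2(c2, c2))), f2(f2(c2, c2), c2))) = 1 + max(3, 2) = 4
depth(f2(f2(c2, c2), f1(c2, c2))) = 1 + max(1, 1) = 2
depth(f2(f2(f1(c2, f2(f1(c2, c2), f2(c2, c2))), f2(f2(c2, c2), c2)), f2(f2(c2, c2), f1(c2, c2)))) = 1 + max(4, 2) = 5
depth(f1(f2(f1(c2, f2(f2(f2(c2, c2), f2(c2, c2)), f2(f1(c2, c2), f1(c2, c2)))), f1(c2, c2)), f2(f2(f1(c2, f2(f1(c2, c2), f2(c2, c2))), f2(f2(c2, c2), c2)), f2(f2(c2, c2), f1(c2, c2))))) = 1 + max(5, 5) = 6
depth(f2(c2, f2(c2, c2))) = 1 + max(0, 1) = 2
depth(f1(f1(c2, c2), f2(c2, f2(c2, c2)))) = 1 + max(1, 2) = 3
depth(f2(f2(f2(c2, c2), c2), f2(f2(c2, c2), f1(c2, c2)))) = 1 + max(2, 2) = 3
depth(f2(f1(f1(c2, c2), f2(c2, f2(c2, c2))), f2(f2(f2(c2, c2), c2), f2(f2(c2, c2), f1(c2, c2))))) = 1 + max(3, 3) = 4
depth(f1(f1(c2, c2), f2(c2, c2))) = 1 + max(1, 1) = 2
depth(f1(c2, f2(c2, c2))) = 1 + max(0, 1) = 2
depth(f2(f1(f1(c2, c2), f2(c2, c2)), f1(c2, f2(c2, c2)))) = 1 + max(2, 2) = 3
depth(f1(f2(f1(f1(c2, c2), f2(c2, c2)), f1(c2, f2(c2, c2))), c2)) = 1 + max(3, 0) = 4
depth(f2(f2(f1(f1(c2, c2), f2(c2, f2(c2, c2))), f2(f2(f2(c2, c2), c2), f2(f2(c2, c2), f1(c2, c2)))), f1(f2(f1(f1(c2, c2), f2(c2, c2)), f1(c2, f2(c2, c2))), c2))) = 1 + max(4, 4) = 5
depth(f2(f2(f2(f1(f1(c2, c2), f2(c2, f2(c2, c2))), f2(f2(f2(c2, c2), c2), f2(f2(c2, c2), f1(c2, c2)))), f1(f2(f1(f1(c2, c2), f2(c2, c2)), f1(c2, f2(c2, c2))), c2)), c2)) = 1 + max(5, 0) = 6
depth(f1(f1(f2(f1(c2, f2(f2(f2(c2, c2), f2(c2, c2)), f2(f1(c2, c2), f1(c2, c2)))), f1(c2, c2)), f2(f2(f1(c2, f2(f1(c2, c2), f2(c2, c2))), f2(f2(c2, c2), c2)), f2(f2(c2, c2), f1(c2, c2)))), f2(f2(f2(f1(f1(c2, c2), f2(c2, f2(c2, c2))), f2(f2(f2(c2, c2), c2), f2(f2(c2, c2), f1(c2, c2)))), f1(f2(f1(f1(c2, c2), f2(c2, c2)), f1(c2, f2(c2, c2))), c2)), c2))) = 1 + max(6, 6) = 7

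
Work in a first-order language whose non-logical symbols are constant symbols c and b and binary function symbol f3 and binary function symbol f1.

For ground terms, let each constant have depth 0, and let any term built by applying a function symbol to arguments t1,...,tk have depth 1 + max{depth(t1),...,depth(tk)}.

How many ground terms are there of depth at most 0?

Count level by level. With function symbols f3/2, f1/2, the terms of depth ≤ k are the 2 constants together with each function applied to depth-≤(k−1) tuples, so N_k = 2 + N_{k-1}^2 + N_{k-1}^2.
N_0 = 2
Explicitly: c, b.

2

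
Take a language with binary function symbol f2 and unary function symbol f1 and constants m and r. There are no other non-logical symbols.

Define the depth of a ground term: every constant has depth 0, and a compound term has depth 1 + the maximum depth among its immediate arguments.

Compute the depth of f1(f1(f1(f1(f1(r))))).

depth(f1(r)) = 1 + depth(r) = 1 + 0 = 1
depth(f1(f1(r))) = 1 + depth(f1(r)) = 1 + 1 = 2
depth(f1(f1(f1(r)))) = 1 + depth(f1(f1(r))) = 1 + 2 = 3
depth(f1(f1(f1(f1(r))))) = 1 + depth(f1(f1(f1(r)))) = 1 + 3 = 4
depth(f1(f1(f1(f1(f1(r)))))) = 1 + depth(f1(f1(f1(f1(r))))) = 1 + 4 = 5

5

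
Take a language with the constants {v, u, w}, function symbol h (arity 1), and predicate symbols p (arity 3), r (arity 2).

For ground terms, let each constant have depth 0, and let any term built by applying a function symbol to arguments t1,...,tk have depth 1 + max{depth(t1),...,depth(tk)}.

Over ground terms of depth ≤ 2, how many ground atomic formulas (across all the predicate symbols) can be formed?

First count ground terms of depth ≤ 2.
Count level by level. With function symbols h/1, the terms of depth ≤ k are the 3 constants together with each function applied to depth-≤(k−1) tuples, so N_k = 3 + N_{k-1}.
N_0 = 3
N_1 = 3 + 3 = 6
N_2 = 3 + 6 = 9
Explicitly: v, u, w, h(v), h(u), h(w), h(h(v)), h(h(u)), h(h(w)).
So |H| = 9.
Each predicate of arity r yields |H|^r ground atoms (one per choice of an r-tuple from H):
  p: 9^3 = 729;  r: 9^2 = 81
Total ground atoms: 729 + 81 = 810.

810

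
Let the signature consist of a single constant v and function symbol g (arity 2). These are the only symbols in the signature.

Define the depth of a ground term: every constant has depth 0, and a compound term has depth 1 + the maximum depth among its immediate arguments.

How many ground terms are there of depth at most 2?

5

Write N_k for the number of ground terms of depth ≤ k. A term of depth ≤ k is either a constant or a function symbol applied to arguments of depth ≤ k−1, so N_k = 1 + N_{k-1}^2.
N_0 = 1
N_1 = 1 + 1^2 = 2
N_2 = 1 + 2^2 = 5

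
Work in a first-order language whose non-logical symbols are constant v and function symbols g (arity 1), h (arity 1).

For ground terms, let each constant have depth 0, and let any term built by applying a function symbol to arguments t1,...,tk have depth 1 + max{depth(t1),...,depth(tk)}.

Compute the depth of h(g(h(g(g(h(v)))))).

depth(h(v)) = 1 + depth(v) = 1 + 0 = 1
depth(g(h(v))) = 1 + depth(h(v)) = 1 + 1 = 2
depth(g(g(h(v)))) = 1 + depth(g(h(v))) = 1 + 2 = 3
depth(h(g(g(h(v))))) = 1 + depth(g(g(h(v)))) = 1 + 3 = 4
depth(g(h(g(g(h(v)))))) = 1 + depth(h(g(g(h(v))))) = 1 + 4 = 5
depth(h(g(h(g(g(h(v))))))) = 1 + depth(g(h(g(g(h(v)))))) = 1 + 5 = 6

6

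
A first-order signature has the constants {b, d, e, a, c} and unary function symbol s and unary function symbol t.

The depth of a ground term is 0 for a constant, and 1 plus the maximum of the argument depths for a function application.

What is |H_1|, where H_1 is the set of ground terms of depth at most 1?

15

Write N_k for the number of ground terms of depth ≤ k. A term of depth ≤ k is either a constant or a function symbol applied to arguments of depth ≤ k−1, so N_k = 5 + N_{k-1} + N_{k-1}.
N_0 = 5
N_1 = 5 + 5 + 5 = 15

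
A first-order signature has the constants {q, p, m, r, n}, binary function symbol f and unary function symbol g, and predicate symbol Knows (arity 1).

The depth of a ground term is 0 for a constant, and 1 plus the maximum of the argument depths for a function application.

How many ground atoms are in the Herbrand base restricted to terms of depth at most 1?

35

First count ground terms of depth ≤ 1.
Count level by level. With function symbols f/2, g/1, the terms of depth ≤ k are the 5 constants together with each function applied to depth-≤(k−1) tuples, so N_k = 5 + N_{k-1}^2 + N_{k-1}.
N_0 = 5
N_1 = 5 + 5^2 + 5 = 35
So |H| = 35.
Each predicate of arity r yields |H|^r ground atoms (one per choice of an r-tuple from H):
  Knows: 35
Total ground atoms: 35.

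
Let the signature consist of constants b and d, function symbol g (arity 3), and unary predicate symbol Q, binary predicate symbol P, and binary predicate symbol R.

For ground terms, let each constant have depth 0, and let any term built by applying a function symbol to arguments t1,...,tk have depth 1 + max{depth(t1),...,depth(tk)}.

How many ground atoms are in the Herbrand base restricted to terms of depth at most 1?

First count ground terms of depth ≤ 1.
Count level by level. With function symbols g/3, the terms of depth ≤ k are the 2 constants together with each function applied to depth-≤(k−1) tuples, so N_k = 2 + N_{k-1}^3.
N_0 = 2
N_1 = 2 + 2^3 = 10
Explicitly: b, d, g(b, b, b), g(b, b, d), g(b, d, b), g(b, d, d), g(d, b, b), g(d, b, d), g(d, d, b), g(d, d, d).
So |H| = 10.
A ground atom is a predicate applied to a tuple of terms from H, so the count is the sum over predicates of |H|^arity:
  Q: 10;  P: 10^2 = 100;  R: 10^2 = 100
Total ground atoms: 10 + 100 + 100 = 210.

210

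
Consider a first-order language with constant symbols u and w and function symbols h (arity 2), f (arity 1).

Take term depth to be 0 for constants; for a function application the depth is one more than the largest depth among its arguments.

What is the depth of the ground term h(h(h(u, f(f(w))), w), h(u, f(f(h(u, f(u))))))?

6

depth(f(w)) = 1 + depth(w) = 1 + 0 = 1
depth(f(f(w))) = 1 + depth(f(w)) = 1 + 1 = 2
depth(h(u, f(f(w)))) = 1 + max(0, 2) = 3
depth(h(h(u, f(f(w))), w)) = 1 + max(3, 0) = 4
depth(f(u)) = 1 + depth(u) = 1 + 0 = 1
depth(h(u, f(u))) = 1 + max(0, 1) = 2
depth(f(h(u, f(u)))) = 1 + depth(h(u, f(u))) = 1 + 2 = 3
depth(f(f(h(u, f(u))))) = 1 + depth(f(h(u, f(u)))) = 1 + 3 = 4
depth(h(u, f(f(h(u, f(u)))))) = 1 + max(0, 4) = 5
depth(h(h(h(u, f(f(w))), w), h(u, f(f(h(u, f(u))))))) = 1 + max(4, 5) = 6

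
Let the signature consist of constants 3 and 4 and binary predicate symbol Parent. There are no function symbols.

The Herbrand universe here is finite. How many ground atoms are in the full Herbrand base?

4

With no function symbols, the Herbrand universe is just the 2 constants.
Ground atoms per predicate: Parent: 2^2 = 4.
Herbrand base size = 4 = 4.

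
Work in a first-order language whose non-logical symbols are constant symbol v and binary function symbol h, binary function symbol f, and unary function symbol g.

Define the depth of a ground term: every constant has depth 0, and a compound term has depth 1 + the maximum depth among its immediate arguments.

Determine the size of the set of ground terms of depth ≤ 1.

Count level by level. With function symbols h/2, f/2, g/1, the terms of depth ≤ k are the 1 constant together with each function applied to depth-≤(k−1) tuples, so N_k = 1 + N_{k-1}^2 + N_{k-1}^2 + N_{k-1}.
N_0 = 1
N_1 = 1 + 1^2 + 1^2 + 1 = 4

4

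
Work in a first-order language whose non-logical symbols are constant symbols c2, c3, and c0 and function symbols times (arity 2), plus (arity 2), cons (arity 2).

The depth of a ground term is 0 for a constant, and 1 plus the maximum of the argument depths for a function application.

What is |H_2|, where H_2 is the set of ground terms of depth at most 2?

2703

If N_k denotes the number of depth-≤k ground terms, the 3 constants give N_0 = 3, and each function symbol of arity r contributes N_{k-1}^r new terms at level k: N_k = 3 + N_{k-1}^2 + N_{k-1}^2 + N_{k-1}^2.
N_0 = 3
N_1 = 3 + 3^2 + 3^2 + 3^2 = 30
N_2 = 3 + 30^2 + 30^2 + 30^2 = 2703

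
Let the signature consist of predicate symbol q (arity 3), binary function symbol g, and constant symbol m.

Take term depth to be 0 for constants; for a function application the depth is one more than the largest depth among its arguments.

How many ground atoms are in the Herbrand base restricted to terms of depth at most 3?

17576

First count ground terms of depth ≤ 3.
Let N_k = |{terms of depth ≤ k}|. Then N_0 = 1 and N_k = 1 + N_{k-1}^2 for k ≥ 1 (one summand per function symbol, arity giving the exponent).
N_0 = 1
N_1 = 1 + 1^2 = 2
N_2 = 1 + 2^2 = 5
N_3 = 1 + 5^2 = 26
So |H| = 26.
For each predicate symbol, the number of ground atoms is |H| raised to its arity; summing:
  q: 26^3 = 17576
Total ground atoms: 17576.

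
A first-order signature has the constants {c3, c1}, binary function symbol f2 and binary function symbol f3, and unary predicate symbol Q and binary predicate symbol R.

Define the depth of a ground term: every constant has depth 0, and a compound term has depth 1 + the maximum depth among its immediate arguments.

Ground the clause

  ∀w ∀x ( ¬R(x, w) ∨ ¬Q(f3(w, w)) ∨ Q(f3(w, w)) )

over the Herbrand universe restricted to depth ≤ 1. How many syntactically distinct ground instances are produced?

100

Ground terms of depth ≤ 1:
  Write N_k for the number of ground terms of depth ≤ k. A term of depth ≤ k is either a constant or a function symbol applied to arguments of depth ≤ k−1, so N_k = 2 + N_{k-1}^2 + N_{k-1}^2.
  N_0 = 2
  N_1 = 2 + 2^2 + 2^2 = 10
  Explicitly: c3, c1, f2(c3, c3), f2(c3, c1), f2(c1, c3), f2(c1, c1), f3(c3, c3), f3(c3, c1), f3(c1, c3), f3(c1, c1).
So there are 10 ground terms available for substitution.
Each of w, x ranges independently over the available ground terms, and distinct assignments produce distinct instances.
Number of ground instances = 10^2 = 100.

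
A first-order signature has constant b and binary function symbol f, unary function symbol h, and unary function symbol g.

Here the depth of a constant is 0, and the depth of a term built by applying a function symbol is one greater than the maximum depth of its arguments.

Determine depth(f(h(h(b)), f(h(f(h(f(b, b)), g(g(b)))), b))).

depth(h(b)) = 1 + depth(b) = 1 + 0 = 1
depth(h(h(b))) = 1 + depth(h(b)) = 1 + 1 = 2
depth(f(b, b)) = 1 + max(0, 0) = 1
depth(h(f(b, b))) = 1 + depth(f(b, b)) = 1 + 1 = 2
depth(g(b)) = 1 + depth(b) = 1 + 0 = 1
depth(g(g(b))) = 1 + depth(g(b)) = 1 + 1 = 2
depth(f(h(f(b, b)), g(g(b)))) = 1 + max(2, 2) = 3
depth(h(f(h(f(b, b)), g(g(b))))) = 1 + depth(f(h(f(b, b)), g(g(b)))) = 1 + 3 = 4
depth(f(h(f(h(f(b, b)), g(g(b)))), b)) = 1 + max(4, 0) = 5
depth(f(h(h(b)), f(h(f(h(f(b, b)), g(g(b)))), b))) = 1 + max(2, 5) = 6

6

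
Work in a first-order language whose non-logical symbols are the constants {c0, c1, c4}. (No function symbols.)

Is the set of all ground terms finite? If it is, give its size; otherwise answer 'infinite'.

There are no function symbols, so every ground term is one of the 3 constants.
The Herbrand universe is {c0, c1, c4}, which is finite with 3 elements.

3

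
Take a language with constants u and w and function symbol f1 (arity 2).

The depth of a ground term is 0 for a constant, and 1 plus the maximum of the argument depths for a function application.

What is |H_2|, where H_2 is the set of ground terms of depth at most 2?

Let N_k = |{terms of depth ≤ k}|. Then N_0 = 2 and N_k = 2 + N_{k-1}^2 for k ≥ 1 (one summand per function symbol, arity giving the exponent).
N_0 = 2
N_1 = 2 + 2^2 = 6
N_2 = 2 + 6^2 = 38

38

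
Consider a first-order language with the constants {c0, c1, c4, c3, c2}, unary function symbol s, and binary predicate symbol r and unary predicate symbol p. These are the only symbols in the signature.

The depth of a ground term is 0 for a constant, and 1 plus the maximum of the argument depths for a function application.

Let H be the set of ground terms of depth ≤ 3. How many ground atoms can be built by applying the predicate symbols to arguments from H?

420

First count ground terms of depth ≤ 3.
Count level by level. With function symbols s/1, the terms of depth ≤ k are the 5 constants together with each function applied to depth-≤(k−1) tuples, so N_k = 5 + N_{k-1}.
N_0 = 5
N_1 = 5 + 5 = 10
N_2 = 5 + 10 = 15
N_3 = 5 + 15 = 20
So |H| = 20.
A ground atom is a predicate applied to a tuple of terms from H, so the count is the sum over predicates of |H|^arity:
  r: 20^2 = 400;  p: 20
Total ground atoms: 400 + 20 = 420.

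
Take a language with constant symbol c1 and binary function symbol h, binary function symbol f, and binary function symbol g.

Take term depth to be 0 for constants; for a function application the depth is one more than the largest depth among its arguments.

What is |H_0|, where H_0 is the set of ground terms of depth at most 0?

Let N_k = |{terms of depth ≤ k}|. Then N_0 = 1 and N_k = 1 + N_{k-1}^2 + N_{k-1}^2 + N_{k-1}^2 for k ≥ 1 (one summand per function symbol, arity giving the exponent).
N_0 = 1

1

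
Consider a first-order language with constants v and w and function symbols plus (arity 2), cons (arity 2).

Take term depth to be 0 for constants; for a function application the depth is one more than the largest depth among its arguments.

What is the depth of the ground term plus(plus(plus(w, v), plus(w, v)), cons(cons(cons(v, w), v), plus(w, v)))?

depth(plus(w, v)) = 1 + max(0, 0) = 1
depth(plus(plus(w, v), plus(w, v))) = 1 + max(1, 1) = 2
depth(cons(v, w)) = 1 + max(0, 0) = 1
depth(cons(cons(v, w), v)) = 1 + max(1, 0) = 2
depth(cons(cons(cons(v, w), v), plus(w, v))) = 1 + max(2, 1) = 3
depth(plus(plus(plus(w, v), plus(w, v)), cons(cons(cons(v, w), v), plus(w, v)))) = 1 + max(2, 3) = 4

4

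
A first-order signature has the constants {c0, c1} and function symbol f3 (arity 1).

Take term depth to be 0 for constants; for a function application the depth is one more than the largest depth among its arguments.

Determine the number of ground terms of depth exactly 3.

2

Let N_k count ground terms of depth at most k. Each non-constant term of depth ≤ k is some function symbol applied to depth-≤(k−1) arguments, giving N_k = 2 + N_{k-1}.
N_0 = 2
N_1 = 2 + 2 = 4
N_2 = 2 + 4 = 6
N_3 = 2 + 6 = 8
Terms of depth exactly 3: N_3 − N_2 = 8 − 6 = 2.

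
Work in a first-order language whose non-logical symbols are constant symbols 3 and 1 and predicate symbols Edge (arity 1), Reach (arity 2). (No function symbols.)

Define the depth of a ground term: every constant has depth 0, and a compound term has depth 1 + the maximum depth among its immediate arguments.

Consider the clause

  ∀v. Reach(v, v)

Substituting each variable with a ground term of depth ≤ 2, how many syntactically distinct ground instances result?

Ground terms of depth ≤ 2:
  With no function symbols every ground term is a constant, so there are exactly 2 ground terms at every depth bound.
  N_0 = 2
  N_1 = 2
  N_2 = 2
  Explicitly: 3, 1.
So there are 2 ground terms available for substitution.
The variable v ranges independently over the available ground terms, and distinct assignments produce distinct instances.
Number of ground instances = 2.

2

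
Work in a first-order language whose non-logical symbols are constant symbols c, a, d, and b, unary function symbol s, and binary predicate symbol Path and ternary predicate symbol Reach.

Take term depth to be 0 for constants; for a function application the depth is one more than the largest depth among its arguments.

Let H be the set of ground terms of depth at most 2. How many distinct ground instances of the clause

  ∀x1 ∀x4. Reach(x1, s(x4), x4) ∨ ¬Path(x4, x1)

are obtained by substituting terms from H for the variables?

144

Ground terms of depth ≤ 2:
  Let N_k count ground terms of depth at most k. Each non-constant term of depth ≤ k is some function symbol applied to depth-≤(k−1) arguments, giving N_k = 4 + N_{k-1}.
  N_0 = 4
  N_1 = 4 + 4 = 8
  N_2 = 4 + 8 = 12
  Explicitly: c, a, d, b, s(c), s(a), s(d), s(b), s(s(c)), s(s(a)), s(s(d)), s(s(b)).
So there are 12 ground terms available for substitution.
The body mentions every one of the 2 quantified variables; since ground terms form a free algebra, no two substitutions collapse to the same formula.
Number of ground instances = 12^2 = 144.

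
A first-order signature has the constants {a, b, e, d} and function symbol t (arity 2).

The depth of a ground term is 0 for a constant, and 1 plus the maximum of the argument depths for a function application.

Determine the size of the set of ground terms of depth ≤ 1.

Write N_k for the number of ground terms of depth ≤ k. A term of depth ≤ k is either a constant or a function symbol applied to arguments of depth ≤ k−1, so N_k = 4 + N_{k-1}^2.
N_0 = 4
N_1 = 4 + 4^2 = 20

20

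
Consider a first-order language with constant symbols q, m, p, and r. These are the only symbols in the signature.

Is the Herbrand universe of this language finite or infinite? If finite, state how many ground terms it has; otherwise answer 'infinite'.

There are no function symbols, so every ground term is one of the 4 constants.
The Herbrand universe is {q, m, p, r}, which is finite with 4 elements.

4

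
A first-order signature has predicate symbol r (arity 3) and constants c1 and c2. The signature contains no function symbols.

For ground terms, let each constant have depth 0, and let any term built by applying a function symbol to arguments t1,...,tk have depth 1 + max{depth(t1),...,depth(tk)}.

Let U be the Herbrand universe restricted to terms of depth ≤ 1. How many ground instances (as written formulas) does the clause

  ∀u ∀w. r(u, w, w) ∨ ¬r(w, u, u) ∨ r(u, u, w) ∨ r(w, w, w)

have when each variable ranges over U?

Ground terms of depth ≤ 1:
  With no function symbols every ground term is a constant, so there are exactly 2 ground terms at every depth bound.
  N_0 = 2
  N_1 = 2
  Explicitly: c1, c2.
So there are 2 ground terms available for substitution.
There are 2 variables to instantiate (u, w), each occurring in at least one literal, so different choices give different ground instances.
Number of ground instances = 2^2 = 4.

4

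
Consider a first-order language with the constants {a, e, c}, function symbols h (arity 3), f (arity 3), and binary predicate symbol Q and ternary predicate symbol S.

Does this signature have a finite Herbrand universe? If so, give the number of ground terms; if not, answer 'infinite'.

The signature has at least one function symbol (h, arity 3) and at least one constant (a).
Iterating h gives infinitely many distinct ground terms: a, h(a, a, a), h(h(a, a, a), h(a, a, a), h(a, a, a)), ...
So the Herbrand universe is infinite.

infinite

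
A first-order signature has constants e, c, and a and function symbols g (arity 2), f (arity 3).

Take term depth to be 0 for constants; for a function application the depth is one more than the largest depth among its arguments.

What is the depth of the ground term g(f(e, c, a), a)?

depth(f(e, c, a)) = 1 + max(0, 0, 0) = 1
depth(g(f(e, c, a), a)) = 1 + max(1, 0) = 2

2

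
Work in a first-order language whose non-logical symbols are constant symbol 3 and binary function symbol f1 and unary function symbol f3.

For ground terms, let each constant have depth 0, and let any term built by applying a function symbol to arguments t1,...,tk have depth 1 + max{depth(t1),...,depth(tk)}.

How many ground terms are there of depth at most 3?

183

Write N_k for the number of ground terms of depth ≤ k. A term of depth ≤ k is either a constant or a function symbol applied to arguments of depth ≤ k−1, so N_k = 1 + N_{k-1}^2 + N_{k-1}.
N_0 = 1
N_1 = 1 + 1^2 + 1 = 3
N_2 = 1 + 3^2 + 3 = 13
N_3 = 1 + 13^2 + 13 = 183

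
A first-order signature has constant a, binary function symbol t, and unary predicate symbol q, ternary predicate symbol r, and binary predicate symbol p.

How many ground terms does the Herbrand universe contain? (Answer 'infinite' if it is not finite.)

The signature has at least one function symbol (t, arity 2) and at least one constant (a).
Iterating t gives infinitely many distinct ground terms: a, t(a, a), t(t(a, a), t(a, a)), ...
So the Herbrand universe is infinite.

infinite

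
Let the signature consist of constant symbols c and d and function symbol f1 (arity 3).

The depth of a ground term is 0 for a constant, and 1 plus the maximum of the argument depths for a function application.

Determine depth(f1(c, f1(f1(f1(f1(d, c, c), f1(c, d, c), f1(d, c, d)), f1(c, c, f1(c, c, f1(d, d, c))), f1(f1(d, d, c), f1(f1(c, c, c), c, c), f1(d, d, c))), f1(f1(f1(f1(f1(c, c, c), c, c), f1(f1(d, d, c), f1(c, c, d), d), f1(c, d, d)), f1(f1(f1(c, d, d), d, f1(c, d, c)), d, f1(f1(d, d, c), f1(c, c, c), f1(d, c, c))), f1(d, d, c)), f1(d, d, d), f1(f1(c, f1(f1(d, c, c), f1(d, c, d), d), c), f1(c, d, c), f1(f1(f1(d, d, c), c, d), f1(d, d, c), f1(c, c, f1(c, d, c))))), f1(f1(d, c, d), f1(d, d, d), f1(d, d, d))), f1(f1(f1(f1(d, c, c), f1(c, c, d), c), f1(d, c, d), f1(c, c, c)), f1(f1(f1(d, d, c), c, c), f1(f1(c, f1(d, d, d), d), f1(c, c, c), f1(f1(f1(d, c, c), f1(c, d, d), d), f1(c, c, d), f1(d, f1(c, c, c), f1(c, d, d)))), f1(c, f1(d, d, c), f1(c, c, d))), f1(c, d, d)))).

depth(f1(d, c, c)) = 1 + max(0, 0, 0) = 1
depth(f1(c, d, c)) = 1 + max(0, 0, 0) = 1
depth(f1(d, c, d)) = 1 + max(0, 0, 0) = 1
depth(f1(f1(d, c, c), f1(c, d, c), f1(d, c, d))) = 1 + max(1, 1, 1) = 2
depth(f1(d, d, c)) = 1 + max(0, 0, 0) = 1
depth(f1(c, c, f1(d, d, c))) = 1 + max(0, 0, 1) = 2
depth(f1(c, c, f1(c, c, f1(d, d, c)))) = 1 + max(0, 0, 2) = 3
depth(f1(c, c, c)) = 1 + max(0, 0, 0) = 1
depth(f1(f1(c, c, c), c, c)) = 1 + max(1, 0, 0) = 2
depth(f1(f1(d, d, c), f1(f1(c, c, c), c, c), f1(d, d, c))) = 1 + max(1, 2, 1) = 3
depth(f1(f1(f1(d, c, c), f1(c, d, c), f1(d, c, d)), f1(c, c, f1(c, c, f1(d, d, c))), f1(f1(d, d, c), f1(f1(c, c, c), c, c), f1(d, d, c)))) = 1 + max(2, 3, 3) = 4
depth(f1(c, c, d)) = 1 + max(0, 0, 0) = 1
depth(f1(f1(d, d, c), f1(c, c, d), d)) = 1 + max(1, 1, 0) = 2
depth(f1(c, d, d)) = 1 + max(0, 0, 0) = 1
depth(f1(f1(f1(c, c, c), c, c), f1(f1(d, d, c), f1(c, c, d), d), f1(c, d, d))) = 1 + max(2, 2, 1) = 3
depth(f1(f1(c, d, d), d, f1(c, d, c))) = 1 + max(1, 0, 1) = 2
depth(f1(f1(d, d, c), f1(c, c, c), f1(d, c, c))) = 1 + max(1, 1, 1) = 2
depth(f1(f1(f1(c, d, d), d, f1(c, d, c)), d, f1(f1(d, d, c), f1(c, c, c), f1(d, c, c)))) = 1 + max(2, 0, 2) = 3
depth(f1(f1(f1(f1(c, c, c), c, c), f1(f1(d, d, c), f1(c, c, d), d), f1(c, d, d)), f1(f1(f1(c, d, d), d, f1(c, d, c)), d, f1(f1(d, d, c), f1(c, c, c), f1(d, c, c))), f1(d, d, c))) = 1 + max(3, 3, 1) = 4
depth(f1(d, d, d)) = 1 + max(0, 0, 0) = 1
depth(f1(f1(d, c, c), f1(d, c, d), d)) = 1 + max(1, 1, 0) = 2
depth(f1(c, f1(f1(d, c, c), f1(d, c, d), d), c)) = 1 + max(0, 2, 0) = 3
depth(f1(f1(d, d, c), c, d)) = 1 + max(1, 0, 0) = 2
depth(f1(c, c, f1(c, d, c))) = 1 + max(0, 0, 1) = 2
depth(f1(f1(f1(d, d, c), c, d), f1(d, d, c), f1(c, c, f1(c, d, c)))) = 1 + max(2, 1, 2) = 3
depth(f1(f1(c, f1(f1(d, c, c), f1(d, c, d), d), c), f1(c, d, c), f1(f1(f1(d, d, c), c, d), f1(d, d, c), f1(c, c, f1(c, d, c))))) = 1 + max(3, 1, 3) = 4
depth(f1(f1(f1(f1(f1(c, c, c), c, c), f1(f1(d, d, c), f1(c, c, d), d), f1(c, d, d)), f1(f1(f1(c, d, d), d, f1(c, d, c)), d, f1(f1(d, d, c), f1(c, c, c), f1(d, c, c))), f1(d, d, c)), f1(d, d, d), f1(f1(c, f1(f1(d, c, c), f1(d, c, d), d), c), f1(c, d, c), f1(f1(f1(d, d, c), c, d), f1(d, d, c), f1(c, c, f1(c, d, c)))))) = 1 + max(4, 1, 4) = 5
depth(f1(f1(d, c, d), f1(d, d, d), f1(d, d, d))) = 1 + max(1, 1, 1) = 2
depth(f1(f1(f1(f1(d, c, c), f1(c, d, c), f1(d, c, d)), f1(c, c, f1(c, c, f1(d, d, c))), f1(f1(d, d, c), f1(f1(c, c, c), c, c), f1(d, d, c))), f1(f1(f1(f1(f1(c, c, c), c, c), f1(f1(d, d, c), f1(c, c, d), d), f1(c, d, d)), f1(f1(f1(c, d, d), d, f1(c, d, c)), d, f1(f1(d, d, c), f1(c, c, c), f1(d, c, c))), f1(d, d, c)), f1(d, d, d), f1(f1(c, f1(f1(d, c, c), f1(d, c, d), d), c), f1(c, d, c), f1(f1(f1(d, d, c), c, d), f1(d, d, c), f1(c, c, f1(c, d, c))))), f1(f1(d, c, d), f1(d, d, d), f1(d, d, d)))) = 1 + max(4, 5, 2) = 6
depth(f1(f1(d, c, c), f1(c, c, d), c)) = 1 + max(1, 1, 0) = 2
depth(f1(f1(f1(d, c, c), f1(c, c, d), c), f1(d, c, d), f1(c, c, c))) = 1 + max(2, 1, 1) = 3
depth(f1(f1(d, d, c), c, c)) = 1 + max(1, 0, 0) = 2
depth(f1(c, f1(d, d, d), d)) = 1 + max(0, 1, 0) = 2
depth(f1(f1(d, c, c), f1(c, d, d), d)) = 1 + max(1, 1, 0) = 2
depth(f1(d, f1(c, c, c), f1(c, d, d))) = 1 + max(0, 1, 1) = 2
depth(f1(f1(f1(d, c, c), f1(c, d, d), d), f1(c, c, d), f1(d, f1(c, c, c), f1(c, d, d)))) = 1 + max(2, 1, 2) = 3
depth(f1(f1(c, f1(d, d, d), d), f1(c, c, c), f1(f1(f1(d, c, c), f1(c, d, d), d), f1(c, c, d), f1(d, f1(c, c, c), f1(c, d, d))))) = 1 + max(2, 1, 3) = 4
depth(f1(c, f1(d, d, c), f1(c, c, d))) = 1 + max(0, 1, 1) = 2
depth(f1(f1(f1(d, d, c), c, c), f1(f1(c, f1(d, d, d), d), f1(c, c, c), f1(f1(f1(d, c, c), f1(c, d, d), d), f1(c, c, d), f1(d, f1(c, c, c), f1(c, d, d)))), f1(c, f1(d, d, c), f1(c, c, d)))) = 1 + max(2, 4, 2) = 5
depth(f1(f1(f1(f1(d, c, c), f1(c, c, d), c), f1(d, c, d), f1(c, c, c)), f1(f1(f1(d, d, c), c, c), f1(f1(c, f1(d, d, d), d), f1(c, c, c), f1(f1(f1(d, c, c), f1(c, d, d), d), f1(c, c, d), f1(d, f1(c, c, c), f1(c, d, d)))), f1(c, f1(d, d, c), f1(c, c, d))), f1(c, d, d))) = 1 + max(3, 5, 1) = 6
depth(f1(c, f1(f1(f1(f1(d, c, c), f1(c, d, c), f1(d, c, d)), f1(c, c, f1(c, c, f1(d, d, c))), f1(f1(d, d, c), f1(f1(c, c, c), c, c), f1(d, d, c))), f1(f1(f1(f1(f1(c, c, c), c, c), f1(f1(d, d, c), f1(c, c, d), d), f1(c, d, d)), f1(f1(f1(c, d, d), d, f1(c, d, c)), d, f1(f1(d, d, c), f1(c, c, c), f1(d, c, c))), f1(d, d, c)), f1(d, d, d), f1(f1(c, f1(f1(d, c, c), f1(d, c, d), d), c), f1(c, d, c), f1(f1(f1(d, d, c), c, d), f1(d, d, c), f1(c, c, f1(c, d, c))))), f1(f1(d, c, d), f1(d, d, d), f1(d, d, d))), f1(f1(f1(f1(d, c, c), f1(c, c, d), c), f1(d, c, d), f1(c, c, c)), f1(f1(f1(d, d, c), c, c), f1(f1(c, f1(d, d, d), d), f1(c, c, c), f1(f1(f1(d, c, c), f1(c, d, d), d), f1(c, c, d), f1(d, f1(c, c, c), f1(c, d, d)))), f1(c, f1(d, d, c), f1(c, c, d))), f1(c, d, d)))) = 1 + max(0, 6, 6) = 7

7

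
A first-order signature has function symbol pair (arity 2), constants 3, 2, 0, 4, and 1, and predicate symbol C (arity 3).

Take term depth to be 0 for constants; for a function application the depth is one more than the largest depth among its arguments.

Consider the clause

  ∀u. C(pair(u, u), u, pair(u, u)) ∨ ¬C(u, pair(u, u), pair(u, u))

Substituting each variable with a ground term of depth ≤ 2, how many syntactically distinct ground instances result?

Ground terms of depth ≤ 2:
  Count level by level. With function symbols pair/2, the terms of depth ≤ k are the 5 constants together with each function applied to depth-≤(k−1) tuples, so N_k = 5 + N_{k-1}^2.
  N_0 = 5
  N_1 = 5 + 5^2 = 30
  N_2 = 5 + 30^2 = 905
So there are 905 ground terms available for substitution.
The body mentions the single quantified variable u; since ground terms form a free algebra, no two substitutions collapse to the same formula.
Number of ground instances = 905.

905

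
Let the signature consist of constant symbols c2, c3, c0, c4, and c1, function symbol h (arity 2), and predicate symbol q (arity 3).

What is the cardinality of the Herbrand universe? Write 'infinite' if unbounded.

The signature has at least one function symbol (h, arity 2) and at least one constant (c2).
Iterating h gives infinitely many distinct ground terms: c2, h(c2, c2), h(h(c2, c2), h(c2, c2)), ...
So the Herbrand universe is infinite.

infinite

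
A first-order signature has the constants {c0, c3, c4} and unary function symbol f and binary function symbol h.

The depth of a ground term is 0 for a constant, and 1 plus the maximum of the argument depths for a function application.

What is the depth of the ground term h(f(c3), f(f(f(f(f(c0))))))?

depth(f(c3)) = 1 + depth(c3) = 1 + 0 = 1
depth(f(c0)) = 1 + depth(c0) = 1 + 0 = 1
depth(f(f(c0))) = 1 + depth(f(c0)) = 1 + 1 = 2
depth(f(f(f(c0)))) = 1 + depth(f(f(c0))) = 1 + 2 = 3
depth(f(f(f(f(c0))))) = 1 + depth(f(f(f(c0)))) = 1 + 3 = 4
depth(f(f(f(f(f(c0)))))) = 1 + depth(f(f(f(f(c0))))) = 1 + 4 = 5
depth(h(f(c3), f(f(f(f(f(c0))))))) = 1 + max(1, 5) = 6

6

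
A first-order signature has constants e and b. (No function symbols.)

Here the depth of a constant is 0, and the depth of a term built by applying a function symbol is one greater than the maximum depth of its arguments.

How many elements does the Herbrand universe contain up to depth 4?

2

With no function symbols every ground term is a constant, so there are exactly 2 ground terms at every depth bound.
N_0 = 2
N_1 = 2
N_2 = 2
N_3 = 2
N_4 = 2
Explicitly: e, b.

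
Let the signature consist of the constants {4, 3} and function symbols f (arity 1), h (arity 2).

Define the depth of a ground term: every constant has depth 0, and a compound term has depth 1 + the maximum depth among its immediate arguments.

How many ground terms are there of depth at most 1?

Write N_k for the number of ground terms of depth ≤ k. A term of depth ≤ k is either a constant or a function symbol applied to arguments of depth ≤ k−1, so N_k = 2 + N_{k-1} + N_{k-1}^2.
N_0 = 2
N_1 = 2 + 2 + 2^2 = 8

8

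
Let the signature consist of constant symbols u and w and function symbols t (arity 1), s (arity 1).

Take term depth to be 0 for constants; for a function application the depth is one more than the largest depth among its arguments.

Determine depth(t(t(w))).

depth(t(w)) = 1 + depth(w) = 1 + 0 = 1
depth(t(t(w))) = 1 + depth(t(w)) = 1 + 1 = 2

2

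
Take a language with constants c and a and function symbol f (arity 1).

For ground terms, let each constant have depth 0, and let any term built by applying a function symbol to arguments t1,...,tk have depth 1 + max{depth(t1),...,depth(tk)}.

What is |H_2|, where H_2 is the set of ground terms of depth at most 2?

6

Write N_k for the number of ground terms of depth ≤ k. A term of depth ≤ k is either a constant or a function symbol applied to arguments of depth ≤ k−1, so N_k = 2 + N_{k-1}.
N_0 = 2
N_1 = 2 + 2 = 4
N_2 = 2 + 4 = 6
Explicitly: c, a, f(c), f(a), f(f(c)), f(f(a)).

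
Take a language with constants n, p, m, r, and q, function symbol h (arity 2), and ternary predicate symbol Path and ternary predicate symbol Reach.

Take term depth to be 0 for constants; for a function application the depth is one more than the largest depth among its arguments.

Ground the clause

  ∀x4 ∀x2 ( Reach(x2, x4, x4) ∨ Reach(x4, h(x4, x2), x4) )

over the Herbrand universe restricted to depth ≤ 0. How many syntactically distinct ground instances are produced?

Ground terms of depth ≤ 0:
  Count level by level. With function symbols h/2, the terms of depth ≤ k are the 5 constants together with each function applied to depth-≤(k−1) tuples, so N_k = 5 + N_{k-1}^2.
  N_0 = 5
  Explicitly: n, p, m, r, q.
So there are 5 ground terms available for substitution.
The body mentions every one of the 2 quantified variables; since ground terms form a free algebra, no two substitutions collapse to the same formula.
Number of ground instances = 5^2 = 25.

25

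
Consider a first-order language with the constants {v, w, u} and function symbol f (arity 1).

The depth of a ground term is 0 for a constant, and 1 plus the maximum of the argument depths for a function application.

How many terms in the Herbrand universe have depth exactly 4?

If N_k denotes the number of depth-≤k ground terms, the 3 constants give N_0 = 3, and each function symbol of arity r contributes N_{k-1}^r new terms at level k: N_k = 3 + N_{k-1}.
N_0 = 3
N_1 = 3 + 3 = 6
N_2 = 3 + 6 = 9
N_3 = 3 + 9 = 12
N_4 = 3 + 12 = 15
Terms of depth exactly 4: N_4 − N_3 = 15 − 12 = 3.

3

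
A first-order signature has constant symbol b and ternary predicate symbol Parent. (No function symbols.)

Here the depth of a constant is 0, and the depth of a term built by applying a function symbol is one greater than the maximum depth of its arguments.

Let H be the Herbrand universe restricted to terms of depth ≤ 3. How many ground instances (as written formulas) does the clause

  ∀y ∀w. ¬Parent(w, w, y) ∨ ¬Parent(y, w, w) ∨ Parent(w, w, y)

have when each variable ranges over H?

1

Ground terms of depth ≤ 3:
  With no function symbols every ground term is a constant, so there is exactly 1 ground term at every depth bound.
  N_0 = 1
  N_1 = 1
  N_2 = 1
  N_3 = 1
  Explicitly: b.
So there is exactly 1 ground term available for substitution.
Each of y, w ranges independently over the available ground terms, and distinct assignments produce distinct instances.
Number of ground instances = 1^2 = 1.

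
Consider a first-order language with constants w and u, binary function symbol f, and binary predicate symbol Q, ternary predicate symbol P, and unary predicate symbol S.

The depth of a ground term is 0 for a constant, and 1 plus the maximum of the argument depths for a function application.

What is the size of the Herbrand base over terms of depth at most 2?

56354

First count ground terms of depth ≤ 2.
Let N_k count ground terms of depth at most k. Each non-constant term of depth ≤ k is some function symbol applied to depth-≤(k−1) arguments, giving N_k = 2 + N_{k-1}^2.
N_0 = 2
N_1 = 2 + 2^2 = 6
N_2 = 2 + 6^2 = 38
So |H| = 38.
For each predicate symbol, the number of ground atoms is |H| raised to its arity; summing:
  Q: 38^2 = 1444;  P: 38^3 = 54872;  S: 38
Total ground atoms: 1444 + 54872 + 38 = 56354.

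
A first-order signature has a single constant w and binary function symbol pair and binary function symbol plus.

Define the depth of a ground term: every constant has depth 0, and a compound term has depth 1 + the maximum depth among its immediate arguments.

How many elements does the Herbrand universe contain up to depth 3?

Let N_k count ground terms of depth at most k. Each non-constant term of depth ≤ k is some function symbol applied to depth-≤(k−1) arguments, giving N_k = 1 + N_{k-1}^2 + N_{k-1}^2.
N_0 = 1
N_1 = 1 + 1^2 + 1^2 = 3
N_2 = 1 + 3^2 + 3^2 = 19
N_3 = 1 + 19^2 + 19^2 = 723

723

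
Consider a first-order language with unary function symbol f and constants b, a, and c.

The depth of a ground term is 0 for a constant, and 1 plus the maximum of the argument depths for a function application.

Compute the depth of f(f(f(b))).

depth(f(b)) = 1 + depth(b) = 1 + 0 = 1
depth(f(f(b))) = 1 + depth(f(b)) = 1 + 1 = 2
depth(f(f(f(b)))) = 1 + depth(f(f(b))) = 1 + 2 = 3

3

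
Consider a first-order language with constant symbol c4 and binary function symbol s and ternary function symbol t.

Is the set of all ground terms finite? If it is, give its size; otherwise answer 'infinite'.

infinite

The signature has at least one function symbol (s, arity 2) and at least one constant (c4).
Iterating s gives infinitely many distinct ground terms: c4, s(c4, c4), s(s(c4, c4), s(c4, c4)), ...
So the Herbrand universe is infinite.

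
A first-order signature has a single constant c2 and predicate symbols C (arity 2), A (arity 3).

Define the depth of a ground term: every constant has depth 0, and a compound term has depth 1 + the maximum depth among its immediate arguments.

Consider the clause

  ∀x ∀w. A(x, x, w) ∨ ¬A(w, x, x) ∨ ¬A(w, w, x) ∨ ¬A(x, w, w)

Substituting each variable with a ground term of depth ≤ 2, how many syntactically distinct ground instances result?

1

Ground terms of depth ≤ 2:
  With no function symbols every ground term is a constant, so there is exactly 1 ground term at every depth bound.
  N_0 = 1
  N_1 = 1
  N_2 = 1
  Explicitly: c2.
So there is exactly 1 ground term available for substitution.
The body mentions every one of the 2 quantified variables; since ground terms form a free algebra, no two substitutions collapse to the same formula.
Number of ground instances = 1^2 = 1.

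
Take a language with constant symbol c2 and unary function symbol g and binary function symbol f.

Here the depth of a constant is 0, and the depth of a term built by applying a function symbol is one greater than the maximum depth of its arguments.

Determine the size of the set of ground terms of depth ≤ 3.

Count level by level. With function symbols g/1, f/2, the terms of depth ≤ k are the 1 constant together with each function applied to depth-≤(k−1) tuples, so N_k = 1 + N_{k-1} + N_{k-1}^2.
N_0 = 1
N_1 = 1 + 1 + 1^2 = 3
N_2 = 1 + 3 + 3^2 = 13
N_3 = 1 + 13 + 13^2 = 183

183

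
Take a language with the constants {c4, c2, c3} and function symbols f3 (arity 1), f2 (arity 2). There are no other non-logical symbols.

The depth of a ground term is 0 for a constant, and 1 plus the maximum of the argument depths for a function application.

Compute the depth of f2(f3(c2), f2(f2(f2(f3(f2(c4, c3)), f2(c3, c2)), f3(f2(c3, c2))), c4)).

depth(f3(c2)) = 1 + depth(c2) = 1 + 0 = 1
depth(f2(c4, c3)) = 1 + max(0, 0) = 1
depth(f3(f2(c4, c3))) = 1 + depth(f2(c4, c3)) = 1 + 1 = 2
depth(f2(c3, c2)) = 1 + max(0, 0) = 1
depth(f2(f3(f2(c4, c3)), f2(c3, c2))) = 1 + max(2, 1) = 3
depth(f3(f2(c3, c2))) = 1 + depth(f2(c3, c2)) = 1 + 1 = 2
depth(f2(f2(f3(f2(c4, c3)), f2(c3, c2)), f3(f2(c3, c2)))) = 1 + max(3, 2) = 4
depth(f2(f2(f2(f3(f2(c4, c3)), f2(c3, c2)), f3(f2(c3, c2))), c4)) = 1 + max(4, 0) = 5
depth(f2(f3(c2), f2(f2(f2(f3(f2(c4, c3)), f2(c3, c2)), f3(f2(c3, c2))), c4))) = 1 + max(1, 5) = 6

6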